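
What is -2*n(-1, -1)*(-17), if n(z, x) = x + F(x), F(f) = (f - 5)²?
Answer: 1190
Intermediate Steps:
F(f) = (-5 + f)²
n(z, x) = x + (-5 + x)²
-2*n(-1, -1)*(-17) = -2*(-1 + (-5 - 1)²)*(-17) = -2*(-1 + (-6)²)*(-17) = -2*(-1 + 36)*(-17) = -2*35*(-17) = -70*(-17) = 1190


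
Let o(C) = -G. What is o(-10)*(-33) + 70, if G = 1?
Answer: 103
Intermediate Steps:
o(C) = -1 (o(C) = -1*1 = -1)
o(-10)*(-33) + 70 = -1*(-33) + 70 = 33 + 70 = 103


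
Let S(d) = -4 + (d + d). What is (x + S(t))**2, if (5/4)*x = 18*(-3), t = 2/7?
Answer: 2663424/1225 ≈ 2174.2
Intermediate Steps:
t = 2/7 (t = 2*(1/7) = 2/7 ≈ 0.28571)
S(d) = -4 + 2*d
x = -216/5 (x = 4*(18*(-3))/5 = (4/5)*(-54) = -216/5 ≈ -43.200)
(x + S(t))**2 = (-216/5 + (-4 + 2*(2/7)))**2 = (-216/5 + (-4 + 4/7))**2 = (-216/5 - 24/7)**2 = (-1632/35)**2 = 2663424/1225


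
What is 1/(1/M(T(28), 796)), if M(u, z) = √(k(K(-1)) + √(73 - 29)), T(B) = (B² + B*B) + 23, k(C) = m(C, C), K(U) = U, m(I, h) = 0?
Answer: √2*11^(¼) ≈ 2.5755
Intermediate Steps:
k(C) = 0
T(B) = 23 + 2*B² (T(B) = (B² + B²) + 23 = 2*B² + 23 = 23 + 2*B²)
M(u, z) = √2*11^(¼) (M(u, z) = √(0 + √(73 - 29)) = √(0 + √44) = √(0 + 2*√11) = √(2*√11) = √2*11^(¼))
1/(1/M(T(28), 796)) = 1/(1/(√2*11^(¼))) = 1/(√2*11^(¾)/22) = √2*11^(¼)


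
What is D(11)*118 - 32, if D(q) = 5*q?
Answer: 6458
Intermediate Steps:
D(11)*118 - 32 = (5*11)*118 - 32 = 55*118 - 32 = 6490 - 32 = 6458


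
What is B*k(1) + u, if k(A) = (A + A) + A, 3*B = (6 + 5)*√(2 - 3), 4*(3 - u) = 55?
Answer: -43/4 + 11*I ≈ -10.75 + 11.0*I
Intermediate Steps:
u = -43/4 (u = 3 - ¼*55 = 3 - 55/4 = -43/4 ≈ -10.750)
B = 11*I/3 (B = ((6 + 5)*√(2 - 3))/3 = (11*√(-1))/3 = (11*I)/3 = 11*I/3 ≈ 3.6667*I)
k(A) = 3*A (k(A) = 2*A + A = 3*A)
B*k(1) + u = (11*I/3)*(3*1) - 43/4 = (11*I/3)*3 - 43/4 = 11*I - 43/4 = -43/4 + 11*I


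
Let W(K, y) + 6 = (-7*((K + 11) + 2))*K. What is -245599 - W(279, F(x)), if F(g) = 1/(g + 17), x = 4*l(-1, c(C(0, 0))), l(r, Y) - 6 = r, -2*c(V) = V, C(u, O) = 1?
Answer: 324683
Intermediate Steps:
c(V) = -V/2
l(r, Y) = 6 + r
x = 20 (x = 4*(6 - 1) = 4*5 = 20)
F(g) = 1/(17 + g)
W(K, y) = -6 + K*(-91 - 7*K) (W(K, y) = -6 + (-7*((K + 11) + 2))*K = -6 + (-7*((11 + K) + 2))*K = -6 + (-7*(13 + K))*K = -6 + (-91 - 7*K)*K = -6 + K*(-91 - 7*K))
-245599 - W(279, F(x)) = -245599 - (-6 - 91*279 - 7*279²) = -245599 - (-6 - 25389 - 7*77841) = -245599 - (-6 - 25389 - 544887) = -245599 - 1*(-570282) = -245599 + 570282 = 324683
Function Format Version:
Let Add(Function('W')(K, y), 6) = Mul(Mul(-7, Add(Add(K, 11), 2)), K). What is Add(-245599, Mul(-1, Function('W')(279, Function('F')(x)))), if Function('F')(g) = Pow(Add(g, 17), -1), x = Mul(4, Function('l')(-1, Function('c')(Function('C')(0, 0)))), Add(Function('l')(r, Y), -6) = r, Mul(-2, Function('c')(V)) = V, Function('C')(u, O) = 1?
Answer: 324683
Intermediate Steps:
Function('c')(V) = Mul(Rational(-1, 2), V)
Function('l')(r, Y) = Add(6, r)
x = 20 (x = Mul(4, Add(6, -1)) = Mul(4, 5) = 20)
Function('F')(g) = Pow(Add(17, g), -1)
Function('W')(K, y) = Add(-6, Mul(K, Add(-91, Mul(-7, K)))) (Function('W')(K, y) = Add(-6, Mul(Mul(-7, Add(Add(K, 11), 2)), K)) = Add(-6, Mul(Mul(-7, Add(Add(11, K), 2)), K)) = Add(-6, Mul(Mul(-7, Add(13, K)), K)) = Add(-6, Mul(Add(-91, Mul(-7, K)), K)) = Add(-6, Mul(K, Add(-91, Mul(-7, K)))))
Add(-245599, Mul(-1, Function('W')(279, Function('F')(x)))) = Add(-245599, Mul(-1, Add(-6, Mul(-91, 279), Mul(-7, Pow(279, 2))))) = Add(-245599, Mul(-1, Add(-6, -25389, Mul(-7, 77841)))) = Add(-245599, Mul(-1, Add(-6, -25389, -544887))) = Add(-245599, Mul(-1, -570282)) = Add(-245599, 570282) = 324683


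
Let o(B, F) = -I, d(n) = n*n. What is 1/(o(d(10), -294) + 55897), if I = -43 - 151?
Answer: 1/56091 ≈ 1.7828e-5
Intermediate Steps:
I = -194
d(n) = n²
o(B, F) = 194 (o(B, F) = -1*(-194) = 194)
1/(o(d(10), -294) + 55897) = 1/(194 + 55897) = 1/56091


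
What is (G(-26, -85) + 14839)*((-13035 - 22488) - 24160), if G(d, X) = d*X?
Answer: -1017535467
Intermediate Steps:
G(d, X) = X*d
(G(-26, -85) + 14839)*((-13035 - 22488) - 24160) = (-85*(-26) + 14839)*((-13035 - 22488) - 24160) = (2210 + 14839)*(-35523 - 24160) = 17049*(-59683) = -1017535467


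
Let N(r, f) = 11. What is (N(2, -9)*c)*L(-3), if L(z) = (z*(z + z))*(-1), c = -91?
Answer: 18018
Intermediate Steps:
L(z) = -2*z² (L(z) = (z*(2*z))*(-1) = (2*z²)*(-1) = -2*z²)
(N(2, -9)*c)*L(-3) = (11*(-91))*(-2*(-3)²) = -(-2002)*9 = -1001*(-18) = 18018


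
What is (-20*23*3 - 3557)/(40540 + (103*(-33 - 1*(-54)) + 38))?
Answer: -4937/42741 ≈ -0.11551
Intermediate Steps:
(-20*23*3 - 3557)/(40540 + (103*(-33 - 1*(-54)) + 38)) = (-460*3 - 3557)/(40540 + (103*(-33 + 54) + 38)) = (-1380 - 3557)/(40540 + (103*21 + 38)) = -4937/(40540 + (2163 + 38)) = -4937/(40540 + 2201) = -4937/42741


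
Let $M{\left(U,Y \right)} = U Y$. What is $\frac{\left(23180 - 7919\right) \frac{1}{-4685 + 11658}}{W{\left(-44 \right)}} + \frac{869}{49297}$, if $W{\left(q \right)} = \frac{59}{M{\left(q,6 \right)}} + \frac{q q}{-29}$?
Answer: $- \frac{2652352067497}{176279120876515} \approx -0.015046$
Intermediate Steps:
$W{\left(q \right)} = - \frac{q^{2}}{29} + \frac{59}{6 q}$ ($W{\left(q \right)} = \frac{59}{q 6} + \frac{q q}{-29} = \frac{59}{6 q} + q^{2} \left(- \frac{1}{29}\right) = 59 \frac{1}{6 q} - \frac{q^{2}}{29} = \frac{59}{6 q} - \frac{q^{2}}{29} = - \frac{q^{2}}{29} + \frac{59}{6 q}$)
$\frac{\left(23180 - 7919\right) \frac{1}{-4685 + 11658}}{W{\left(-44 \right)}} + \frac{869}{49297} = \frac{\left(23180 - 7919\right) \frac{1}{-4685 + 11658}}{\frac{1}{174} \frac{1}{-44} \left(1711 - 6 \left(-44\right)^{3}\right)} + \frac{869}{49297} = \frac{15261 \cdot \frac{1}{6973}}{\frac{1}{174} \left(- \frac{1}{44}\right) \left(1711 - -511104\right)} + 869 \cdot \frac{1}{49297} = \frac{15261 \cdot \frac{1}{6973}}{\frac{1}{174} \left(- \frac{1}{44}\right) \left(1711 + 511104\right)} + \frac{869}{49297} = \frac{15261}{6973 \cdot \frac{1}{174} \left(- \frac{1}{44}\right) 512815} + \frac{869}{49297} = \frac{15261}{6973 \left(- \frac{512815}{7656}\right)} + \frac{869}{49297} = \frac{15261}{6973} \left(- \frac{7656}{512815}\right) + \frac{869}{49297} = - \frac{116838216}{3575858995} + \frac{869}{49297} = - \frac{2652352067497}{176279120876515}$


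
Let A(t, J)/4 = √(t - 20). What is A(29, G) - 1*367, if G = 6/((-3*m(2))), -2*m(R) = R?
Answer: -355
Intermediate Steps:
m(R) = -R/2
G = 2 (G = 6/((-(-3)*2/2)) = 6/((-3*(-1))) = 6/3 = 6*(⅓) = 2)
A(t, J) = 4*√(-20 + t) (A(t, J) = 4*√(t - 20) = 4*√(-20 + t))
A(29, G) - 1*367 = 4*√(-20 + 29) - 1*367 = 4*√9 - 367 = 4*3 - 367 = 12 - 367 = -355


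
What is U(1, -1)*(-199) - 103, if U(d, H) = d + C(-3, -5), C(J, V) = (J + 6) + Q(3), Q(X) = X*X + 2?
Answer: -3088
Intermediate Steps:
Q(X) = 2 + X² (Q(X) = X² + 2 = 2 + X²)
C(J, V) = 17 + J (C(J, V) = (J + 6) + (2 + 3²) = (6 + J) + (2 + 9) = (6 + J) + 11 = 17 + J)
U(d, H) = 14 + d (U(d, H) = d + (17 - 3) = d + 14 = 14 + d)
U(1, -1)*(-199) - 103 = (14 + 1)*(-199) - 103 = 15*(-199) - 103 = -2985 - 103 = -3088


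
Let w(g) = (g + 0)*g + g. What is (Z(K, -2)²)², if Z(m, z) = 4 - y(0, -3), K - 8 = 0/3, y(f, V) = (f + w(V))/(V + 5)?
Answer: 1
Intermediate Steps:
w(g) = g + g² (w(g) = g*g + g = g² + g = g + g²)
y(f, V) = (f + V*(1 + V))/(5 + V) (y(f, V) = (f + V*(1 + V))/(V + 5) = (f + V*(1 + V))/(5 + V))
K = 8 (K = 8 + 0/3 = 8 + 0*(⅓) = 8 + 0 = 8)
Z(m, z) = 1 (Z(m, z) = 4 - (0 - 3*(1 - 3))/(5 - 3) = 4 - (0 - 3*(-2))/2 = 4 - (0 + 6)/2 = 4 - 6/2 = 4 - 1*3 = 4 - 3 = 1)
(Z(K, -2)²)² = (1²)² = 1² = 1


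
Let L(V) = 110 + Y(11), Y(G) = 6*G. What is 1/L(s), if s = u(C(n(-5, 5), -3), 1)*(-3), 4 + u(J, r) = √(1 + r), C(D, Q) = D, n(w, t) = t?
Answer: 1/176 ≈ 0.0056818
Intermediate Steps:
u(J, r) = -4 + √(1 + r)
s = 12 - 3*√2 (s = (-4 + √(1 + 1))*(-3) = (-4 + √2)*(-3) = 12 - 3*√2 ≈ 7.7574)
L(V) = 176 (L(V) = 110 + 6*11 = 110 + 66 = 176)
1/L(s) = 1/176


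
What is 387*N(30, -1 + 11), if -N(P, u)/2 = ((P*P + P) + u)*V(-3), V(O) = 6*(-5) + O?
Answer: 24009480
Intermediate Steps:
V(O) = -30 + O
N(P, u) = 66*P + 66*u + 66*P² (N(P, u) = -2*((P*P + P) + u)*(-30 - 3) = -2*((P² + P) + u)*(-33) = -2*((P + P²) + u)*(-33) = -2*(P + u + P²)*(-33) = -2*(-33*P - 33*u - 33*P²) = 66*P + 66*u + 66*P²)
387*N(30, -1 + 11) = 387*(66*30 + 66*(-1 + 11) + 66*30²) = 387*(1980 + 66*10 + 66*900) = 387*(1980 + 660 + 59400) = 387*62040 = 24009480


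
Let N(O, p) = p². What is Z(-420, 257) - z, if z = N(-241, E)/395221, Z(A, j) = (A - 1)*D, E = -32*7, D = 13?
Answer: -2163094709/395221 ≈ -5473.1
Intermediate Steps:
E = -224
Z(A, j) = -13 + 13*A (Z(A, j) = (A - 1)*13 = (-1 + A)*13 = -13 + 13*A)
z = 50176/395221 (z = (-224)²/395221 = 50176*(1/395221) = 50176/395221 ≈ 0.12696)
Z(-420, 257) - z = (-13 + 13*(-420)) - 1*50176/395221 = (-13 - 5460) - 50176/395221 = -5473 - 50176/395221 = -2163094709/395221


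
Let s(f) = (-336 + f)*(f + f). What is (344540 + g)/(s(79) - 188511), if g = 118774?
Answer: -463314/229117 ≈ -2.0222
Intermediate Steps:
s(f) = 2*f*(-336 + f) (s(f) = (-336 + f)*(2*f) = 2*f*(-336 + f))
(344540 + g)/(s(79) - 188511) = (344540 + 118774)/(2*79*(-336 + 79) - 188511) = 463314/(2*79*(-257) - 188511) = 463314/(-40606 - 188511) = 463314/(-229117) = 463314*(-1/229117) = -463314/229117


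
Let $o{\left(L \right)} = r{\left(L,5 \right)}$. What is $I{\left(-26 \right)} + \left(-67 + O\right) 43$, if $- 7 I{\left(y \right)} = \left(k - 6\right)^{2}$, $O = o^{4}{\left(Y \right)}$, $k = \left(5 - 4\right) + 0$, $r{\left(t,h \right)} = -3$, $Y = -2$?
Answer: $\frac{4189}{7} \approx 598.43$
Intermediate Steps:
$o{\left(L \right)} = -3$
$k = 1$ ($k = 1 + 0 = 1$)
$O = 81$ ($O = \left(-3\right)^{4} = 81$)
$I{\left(y \right)} = - \frac{25}{7}$ ($I{\left(y \right)} = - \frac{\left(1 - 6\right)^{2}}{7} = - \frac{\left(-5\right)^{2}}{7} = \left(- \frac{1}{7}\right) 25 = - \frac{25}{7}$)
$I{\left(-26 \right)} + \left(-67 + O\right) 43 = - \frac{25}{7} + \left(-67 + 81\right) 43 = - \frac{25}{7} + 14 \cdot 43 = - \frac{25}{7} + 602 = \frac{4189}{7}$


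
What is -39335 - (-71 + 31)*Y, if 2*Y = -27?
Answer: -39875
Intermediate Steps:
Y = -27/2 (Y = (1/2)*(-27) = -27/2 ≈ -13.500)
-39335 - (-71 + 31)*Y = -39335 - (-71 + 31)*(-27)/2 = -39335 - (-40)*(-27)/2 = -39335 - 1*540 = -39335 - 540 = -39875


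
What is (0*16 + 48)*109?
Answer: 5232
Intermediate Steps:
(0*16 + 48)*109 = (0 + 48)*109 = 48*109 = 5232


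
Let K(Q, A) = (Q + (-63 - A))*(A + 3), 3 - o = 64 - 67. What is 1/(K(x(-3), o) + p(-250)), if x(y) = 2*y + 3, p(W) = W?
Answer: -1/898 ≈ -0.0011136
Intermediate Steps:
o = 6 (o = 3 - (64 - 67) = 3 - 1*(-3) = 3 + 3 = 6)
x(y) = 3 + 2*y
K(Q, A) = (3 + A)*(-63 + Q - A) (K(Q, A) = (-63 + Q - A)*(3 + A) = (3 + A)*(-63 + Q - A))
1/(K(x(-3), o) + p(-250)) = 1/((-189 - 1*6**2 - 66*6 + 3*(3 + 2*(-3)) + 6*(3 + 2*(-3))) - 250) = 1/((-189 - 1*36 - 396 + 3*(3 - 6) + 6*(3 - 6)) - 250) = 1/((-189 - 36 - 396 + 3*(-3) + 6*(-3)) - 250) = 1/((-189 - 36 - 396 - 9 - 18) - 250) = 1/(-648 - 250) = 1/(-898) = -1/898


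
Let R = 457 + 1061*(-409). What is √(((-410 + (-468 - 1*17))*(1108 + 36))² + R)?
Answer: 18*√3235585867 ≈ 1.0239e+6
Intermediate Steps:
R = -433492 (R = 457 - 433949 = -433492)
√(((-410 + (-468 - 1*17))*(1108 + 36))² + R) = √(((-410 + (-468 - 1*17))*(1108 + 36))² - 433492) = √(((-410 + (-468 - 17))*1144)² - 433492) = √(((-410 - 485)*1144)² - 433492) = √((-895*1144)² - 433492) = √((-1023880)² - 433492) = √(1048330254400 - 433492) = √1048329820908 = 18*√3235585867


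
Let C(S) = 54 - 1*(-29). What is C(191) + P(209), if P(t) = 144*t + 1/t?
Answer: 6307412/209 ≈ 30179.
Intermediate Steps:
C(S) = 83 (C(S) = 54 + 29 = 83)
P(t) = 1/t + 144*t
C(191) + P(209) = 83 + (1/209 + 144*209) = 83 + (1/209 + 30096) = 83 + 6290065/209 = 6307412/209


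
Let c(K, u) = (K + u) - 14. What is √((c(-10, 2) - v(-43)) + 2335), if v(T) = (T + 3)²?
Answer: √713 ≈ 26.702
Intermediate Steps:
v(T) = (3 + T)²
c(K, u) = -14 + K + u
√((c(-10, 2) - v(-43)) + 2335) = √(((-14 - 10 + 2) - (3 - 43)²) + 2335) = √((-22 - 1*(-40)²) + 2335) = √((-22 - 1*1600) + 2335) = √((-22 - 1600) + 2335) = √(-1622 + 2335) = √713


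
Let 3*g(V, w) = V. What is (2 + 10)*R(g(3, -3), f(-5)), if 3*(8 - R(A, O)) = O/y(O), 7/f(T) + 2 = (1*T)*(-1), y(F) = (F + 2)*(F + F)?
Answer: 1242/13 ≈ 95.538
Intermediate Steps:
y(F) = 2*F*(2 + F) (y(F) = (2 + F)*(2*F) = 2*F*(2 + F))
g(V, w) = V/3
f(T) = 7/(-2 - T) (f(T) = 7/(-2 + (1*T)*(-1)) = 7/(-2 + T*(-1)) = 7/(-2 - T))
R(A, O) = 8 - 1/(6*(2 + O)) (R(A, O) = 8 - O/(3*(2*O*(2 + O))) = 8 - O*1/(2*O*(2 + O))/3 = 8 - 1/(6*(2 + O)))
(2 + 10)*R(g(3, -3), f(-5)) = (2 + 10)*((95 + 48*(-7/(2 - 5)))/(6*(2 - 7/(2 - 5)))) = 12*((95 + 48*(-7/(-3)))/(6*(2 - 7/(-3)))) = 12*((95 + 48*(-7*(-1/3)))/(6*(2 - 7*(-1/3)))) = 12*((95 + 48*(7/3))/(6*(2 + 7/3))) = 12*((95 + 112)/(6*(13/3))) = 12*((1/6)*(3/13)*207) = 12*(207/26) = 1242/13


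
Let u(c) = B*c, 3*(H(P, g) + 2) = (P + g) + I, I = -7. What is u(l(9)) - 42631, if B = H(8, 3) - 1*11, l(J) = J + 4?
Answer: -128348/3 ≈ -42783.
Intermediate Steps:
l(J) = 4 + J
H(P, g) = -13/3 + P/3 + g/3 (H(P, g) = -2 + ((P + g) - 7)/3 = -2 + (-7 + P + g)/3 = -2 + (-7/3 + P/3 + g/3) = -13/3 + P/3 + g/3)
B = -35/3 (B = (-13/3 + (⅓)*8 + (⅓)*3) - 1*11 = (-13/3 + 8/3 + 1) - 11 = -⅔ - 11 = -35/3 ≈ -11.667)
u(c) = -35*c/3
u(l(9)) - 42631 = -35*(4 + 9)/3 - 42631 = -35/3*13 - 42631 = -455/3 - 42631 = -128348/3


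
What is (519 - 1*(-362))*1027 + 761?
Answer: 905548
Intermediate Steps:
(519 - 1*(-362))*1027 + 761 = (519 + 362)*1027 + 761 = 881*1027 + 761 = 904787 + 761 = 905548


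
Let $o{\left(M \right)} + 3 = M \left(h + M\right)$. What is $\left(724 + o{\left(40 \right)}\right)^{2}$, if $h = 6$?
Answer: $6558721$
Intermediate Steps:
$o{\left(M \right)} = -3 + M \left(6 + M\right)$
$\left(724 + o{\left(40 \right)}\right)^{2} = \left(724 + \left(-3 + 40^{2} + 6 \cdot 40\right)\right)^{2} = \left(724 + \left(-3 + 1600 + 240\right)\right)^{2} = \left(724 + 1837\right)^{2} = 2561^{2} = 6558721$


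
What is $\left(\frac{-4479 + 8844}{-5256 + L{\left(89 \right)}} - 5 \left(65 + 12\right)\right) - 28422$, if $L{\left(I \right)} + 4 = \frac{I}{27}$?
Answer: $- \frac{4088724172}{141931} \approx -28808.0$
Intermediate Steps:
$L{\left(I \right)} = -4 + \frac{I}{27}$
$\left(\frac{-4479 + 8844}{-5256 + L{\left(89 \right)}} - 5 \left(65 + 12\right)\right) - 28422 = \left(\frac{-4479 + 8844}{-5256 + \left(-4 + \frac{1}{27} \cdot 89\right)} - 5 \left(65 + 12\right)\right) - 28422 = \left(\frac{4365}{-5256 + \left(-4 + \frac{89}{27}\right)} - 385\right) - 28422 = \left(\frac{4365}{-5256 - \frac{19}{27}} - 385\right) - 28422 = \left(\frac{4365}{- \frac{141931}{27}} - 385\right) - 28422 = \left(4365 \left(- \frac{27}{141931}\right) - 385\right) - 28422 = \left(- \frac{117855}{141931} - 385\right) - 28422 = - \frac{54761290}{141931} - 28422 = - \frac{4088724172}{141931}$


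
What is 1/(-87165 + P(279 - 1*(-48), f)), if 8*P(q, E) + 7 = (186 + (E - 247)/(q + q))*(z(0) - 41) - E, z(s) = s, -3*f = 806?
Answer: -15696/1382527235 ≈ -1.1353e-5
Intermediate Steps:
f = -806/3 (f = -1/3*806 = -806/3 ≈ -268.67)
P(q, E) = -7633/8 - E/8 - 41*(-247 + E)/(16*q) (P(q, E) = -7/8 + ((186 + (E - 247)/(q + q))*(0 - 41) - E)/8 = -7/8 + ((186 + (-247 + E)/((2*q)))*(-41) - E)/8 = -7/8 + ((186 + (-247 + E)*(1/(2*q)))*(-41) - E)/8 = -7/8 + ((186 + (-247 + E)/(2*q))*(-41) - E)/8 = -7/8 + ((-7626 - 41*(-247 + E)/(2*q)) - E)/8 = -7/8 + (-7626 - E - 41*(-247 + E)/(2*q))/8 = -7/8 + (-3813/4 - E/8 - 41*(-247 + E)/(16*q)) = -7633/8 - E/8 - 41*(-247 + E)/(16*q))
1/(-87165 + P(279 - 1*(-48), f)) = 1/(-87165 + (10127 - 41*(-806/3) - 2*(279 - 1*(-48))*(7633 - 806/3))/(16*(279 - 1*(-48)))) = 1/(-87165 + (10127 + 33046/3 - 2*(279 + 48)*22093/3)/(16*(279 + 48))) = 1/(-87165 + (1/16)*(10127 + 33046/3 - 2*327*22093/3)/327) = 1/(-87165 + (1/16)*(1/327)*(10127 + 33046/3 - 4816274)) = 1/(-87165 + (1/16)*(1/327)*(-14385395/3)) = 1/(-87165 - 14385395/15696) = 1/(-1382527235/15696) = -15696/1382527235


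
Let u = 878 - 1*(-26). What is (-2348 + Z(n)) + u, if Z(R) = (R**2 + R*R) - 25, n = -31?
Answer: 453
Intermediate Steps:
u = 904 (u = 878 + 26 = 904)
Z(R) = -25 + 2*R**2 (Z(R) = (R**2 + R**2) - 25 = 2*R**2 - 25 = -25 + 2*R**2)
(-2348 + Z(n)) + u = (-2348 + (-25 + 2*(-31)**2)) + 904 = (-2348 + (-25 + 2*961)) + 904 = (-2348 + (-25 + 1922)) + 904 = (-2348 + 1897) + 904 = -451 + 904 = 453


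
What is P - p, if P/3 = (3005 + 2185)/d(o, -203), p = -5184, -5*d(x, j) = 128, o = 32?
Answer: 292851/64 ≈ 4575.8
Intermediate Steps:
d(x, j) = -128/5 (d(x, j) = -1/5*128 = -128/5)
P = -38925/64 (P = 3*((3005 + 2185)/(-128/5)) = 3*(5190*(-5/128)) = 3*(-12975/64) = -38925/64 ≈ -608.20)
P - p = -38925/64 - 1*(-5184) = -38925/64 + 5184 = 292851/64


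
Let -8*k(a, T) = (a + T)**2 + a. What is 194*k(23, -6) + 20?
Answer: -7546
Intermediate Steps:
k(a, T) = -a/8 - (T + a)**2/8 (k(a, T) = -((a + T)**2 + a)/8 = -((T + a)**2 + a)/8 = -(a + (T + a)**2)/8 = -a/8 - (T + a)**2/8)
194*k(23, -6) + 20 = 194*(-1/8*23 - (-6 + 23)**2/8) + 20 = 194*(-23/8 - 1/8*17**2) + 20 = 194*(-23/8 - 1/8*289) + 20 = 194*(-23/8 - 289/8) + 20 = 194*(-39) + 20 = -7566 + 20 = -7546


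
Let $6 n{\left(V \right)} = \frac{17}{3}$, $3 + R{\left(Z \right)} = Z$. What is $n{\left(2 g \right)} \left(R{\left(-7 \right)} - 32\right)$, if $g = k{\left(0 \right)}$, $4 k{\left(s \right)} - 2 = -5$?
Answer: $- \frac{119}{3} \approx -39.667$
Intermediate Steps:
$k{\left(s \right)} = - \frac{3}{4}$ ($k{\left(s \right)} = \frac{1}{2} + \frac{1}{4} \left(-5\right) = \frac{1}{2} - \frac{5}{4} = - \frac{3}{4}$)
$g = - \frac{3}{4} \approx -0.75$
$R{\left(Z \right)} = -3 + Z$
$n{\left(V \right)} = \frac{17}{18}$ ($n{\left(V \right)} = \frac{17 \cdot \frac{1}{3}}{6} = \frac{1}{6} \cdot \frac{17}{3} = \frac{17}{18}$)
$n{\left(2 g \right)} \left(R{\left(-7 \right)} - 32\right) = \frac{17 \left(\left(-3 - 7\right) - 32\right)}{18} = \frac{17 \left(-10 - 32\right)}{18} = \frac{17}{18} \left(-42\right) = - \frac{119}{3}$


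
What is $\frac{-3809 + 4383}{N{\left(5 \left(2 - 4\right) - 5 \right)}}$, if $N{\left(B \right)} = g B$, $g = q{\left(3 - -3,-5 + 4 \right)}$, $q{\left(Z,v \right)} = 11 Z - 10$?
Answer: $- \frac{41}{60} \approx -0.68333$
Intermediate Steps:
$q{\left(Z,v \right)} = -10 + 11 Z$
$g = 56$ ($g = -10 + 11 \left(3 - -3\right) = -10 + 11 \left(3 + 3\right) = -10 + 11 \cdot 6 = -10 + 66 = 56$)
$N{\left(B \right)} = 56 B$
$\frac{-3809 + 4383}{N{\left(5 \left(2 - 4\right) - 5 \right)}} = \frac{-3809 + 4383}{56 \left(5 \left(2 - 4\right) - 5\right)} = \frac{574}{56 \left(5 \left(2 - 4\right) - 5\right)} = \frac{574}{56 \left(5 \left(-2\right) - 5\right)} = \frac{574}{56 \left(-10 - 5\right)} = \frac{574}{56 \left(-15\right)} = \frac{574}{-840} = 574 \left(- \frac{1}{840}\right) = - \frac{41}{60}$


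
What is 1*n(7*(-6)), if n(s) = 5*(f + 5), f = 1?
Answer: 30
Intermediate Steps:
n(s) = 30 (n(s) = 5*(1 + 5) = 5*6 = 30)
1*n(7*(-6)) = 1*30 = 30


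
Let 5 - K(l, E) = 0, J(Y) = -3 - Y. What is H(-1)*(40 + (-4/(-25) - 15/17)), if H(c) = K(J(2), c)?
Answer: 16693/85 ≈ 196.39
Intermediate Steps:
K(l, E) = 5 (K(l, E) = 5 - 1*0 = 5 + 0 = 5)
H(c) = 5
H(-1)*(40 + (-4/(-25) - 15/17)) = 5*(40 + (-4/(-25) - 15/17)) = 5*(40 + (-4*(-1/25) - 15*1/17)) = 5*(40 + (4/25 - 15/17)) = 5*(40 - 307/425) = 5*(16693/425) = 16693/85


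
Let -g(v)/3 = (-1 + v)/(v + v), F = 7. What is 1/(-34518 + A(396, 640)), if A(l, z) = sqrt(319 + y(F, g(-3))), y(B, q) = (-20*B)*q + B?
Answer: -5753/198581953 - sqrt(606)/1191491718 ≈ -2.8991e-5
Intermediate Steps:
g(v) = -3*(-1 + v)/(2*v) (g(v) = -3*(-1 + v)/(v + v) = -3*(-1 + v)/(2*v))
y(B, q) = B - 20*B*q (y(B, q) = -20*B*q + B = B - 20*B*q)
A(l, z) = sqrt(606) (A(l, z) = sqrt(319 + 7*(1 - 30*(1 - 1*(-3))/(-3))) = sqrt(319 + 7*(1 - 30*(-1)*(1 + 3)/3)) = sqrt(319 + 7*(1 - 30*(-1)*4/3)) = sqrt(319 + 7*(1 - 20*(-2))) = sqrt(319 + 7*(1 + 40)) = sqrt(319 + 7*41) = sqrt(319 + 287) = sqrt(606))
1/(-34518 + A(396, 640)) = 1/(-34518 + sqrt(606))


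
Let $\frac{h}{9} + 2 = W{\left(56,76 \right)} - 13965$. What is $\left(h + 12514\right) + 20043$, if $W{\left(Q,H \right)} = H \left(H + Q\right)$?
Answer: $-2858$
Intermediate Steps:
$h = -35415$ ($h = -18 + 9 \left(76 \left(76 + 56\right) - 13965\right) = -18 + 9 \left(76 \cdot 132 - 13965\right) = -18 + 9 \left(10032 - 13965\right) = -18 + 9 \left(-3933\right) = -18 - 35397 = -35415$)
$\left(h + 12514\right) + 20043 = \left(-35415 + 12514\right) + 20043 = -22901 + 20043 = -2858$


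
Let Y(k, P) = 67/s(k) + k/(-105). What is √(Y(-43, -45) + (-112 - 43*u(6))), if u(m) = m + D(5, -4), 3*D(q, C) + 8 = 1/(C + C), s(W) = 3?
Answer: I*√40712910/420 ≈ 15.192*I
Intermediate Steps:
D(q, C) = -8/3 + 1/(6*C) (D(q, C) = -8/3 + 1/(3*(C + C)) = -8/3 + 1/(3*((2*C))) = -8/3 + (1/(2*C))/3 = -8/3 + 1/(6*C))
u(m) = -65/24 + m (u(m) = m + (⅙)*(1 - 16*(-4))/(-4) = m + (⅙)*(-¼)*(1 + 64) = m + (⅙)*(-¼)*65 = m - 65/24 = -65/24 + m)
Y(k, P) = 67/3 - k/105 (Y(k, P) = 67/3 + k/(-105) = 67*(⅓) + k*(-1/105) = 67/3 - k/105)
√(Y(-43, -45) + (-112 - 43*u(6))) = √((67/3 - 1/105*(-43)) + (-112 - 43*(-65/24 + 6))) = √((67/3 + 43/105) + (-112 - 43*79/24)) = √(796/35 + (-112 - 3397/24)) = √(796/35 - 6085/24) = √(-193871/840) = I*√40712910/420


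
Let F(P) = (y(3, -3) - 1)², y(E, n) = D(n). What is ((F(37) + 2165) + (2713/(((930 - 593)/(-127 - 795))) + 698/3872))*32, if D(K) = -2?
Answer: -6848357030/40777 ≈ -1.6795e+5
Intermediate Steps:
y(E, n) = -2
F(P) = 9 (F(P) = (-2 - 1)² = (-3)² = 9)
((F(37) + 2165) + (2713/(((930 - 593)/(-127 - 795))) + 698/3872))*32 = ((9 + 2165) + (2713/(((930 - 593)/(-127 - 795))) + 698/3872))*32 = (2174 + (2713/((337/(-922))) + 698*(1/3872)))*32 = (2174 + (2713/((337*(-1/922))) + 349/1936))*32 = (2174 + (2713/(-337/922) + 349/1936))*32 = (2174 + (2713*(-922/337) + 349/1936))*32 = (2174 + (-2501386/337 + 349/1936))*32 = (2174 - 4842565683/652432)*32 = -3424178515/652432*32 = -6848357030/40777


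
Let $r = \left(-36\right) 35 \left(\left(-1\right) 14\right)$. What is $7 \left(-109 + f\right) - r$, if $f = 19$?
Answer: $-18270$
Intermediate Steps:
$r = 17640$ ($r = \left(-1260\right) \left(-14\right) = 17640$)
$7 \left(-109 + f\right) - r = 7 \left(-109 + 19\right) - 17640 = 7 \left(-90\right) - 17640 = -630 - 17640 = -18270$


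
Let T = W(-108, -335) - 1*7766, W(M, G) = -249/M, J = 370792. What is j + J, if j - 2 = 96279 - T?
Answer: 17094121/36 ≈ 4.7484e+5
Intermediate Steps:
T = -279493/36 (T = -249/(-108) - 1*7766 = -249*(-1/108) - 7766 = 83/36 - 7766 = -279493/36 ≈ -7763.7)
j = 3745609/36 (j = 2 + (96279 - 1*(-279493/36)) = 2 + (96279 + 279493/36) = 2 + 3745537/36 = 3745609/36 ≈ 1.0404e+5)
j + J = 3745609/36 + 370792 = 17094121/36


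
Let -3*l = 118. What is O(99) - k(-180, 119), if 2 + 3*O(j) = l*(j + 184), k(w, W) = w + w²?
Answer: -323380/9 ≈ -35931.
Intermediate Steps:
l = -118/3 (l = -⅓*118 = -118/3 ≈ -39.333)
O(j) = -21718/9 - 118*j/9 (O(j) = -⅔ + (-118*(j + 184)/3)/3 = -⅔ + (-118*(184 + j)/3)/3 = -⅔ + (-21712/3 - 118*j/3)/3 = -⅔ + (-21712/9 - 118*j/9) = -21718/9 - 118*j/9)
O(99) - k(-180, 119) = (-21718/9 - 118/9*99) - (-180)*(1 - 180) = (-21718/9 - 1298) - (-180)*(-179) = -33400/9 - 1*32220 = -33400/9 - 32220 = -323380/9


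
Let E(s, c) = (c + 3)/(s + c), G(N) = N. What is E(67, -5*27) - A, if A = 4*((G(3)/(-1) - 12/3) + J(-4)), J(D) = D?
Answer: 781/17 ≈ 45.941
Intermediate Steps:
E(s, c) = (3 + c)/(c + s)
A = -44 (A = 4*((3/(-1) - 12/3) - 4) = 4*((3*(-1) - 12*1/3) - 4) = 4*((-3 - 4) - 4) = 4*(-7 - 4) = 4*(-11) = -44)
E(67, -5*27) - A = (3 - 5*27)/(-5*27 + 67) - 1*(-44) = (3 - 135)/(-135 + 67) + 44 = -132/(-68) + 44 = -1/68*(-132) + 44 = 33/17 + 44 = 781/17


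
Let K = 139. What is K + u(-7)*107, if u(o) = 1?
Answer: 246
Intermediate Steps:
K + u(-7)*107 = 139 + 1*107 = 139 + 107 = 246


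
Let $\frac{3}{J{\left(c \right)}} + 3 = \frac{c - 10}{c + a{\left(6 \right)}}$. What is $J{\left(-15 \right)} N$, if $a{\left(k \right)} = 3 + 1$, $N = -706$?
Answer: $\frac{11649}{4} \approx 2912.3$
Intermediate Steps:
$a{\left(k \right)} = 4$
$J{\left(c \right)} = \frac{3}{-3 + \frac{-10 + c}{4 + c}}$ ($J{\left(c \right)} = \frac{3}{-3 + \frac{c - 10}{c + 4}} = \frac{3}{-3 + \frac{-10 + c}{4 + c}}$)
$J{\left(-15 \right)} N = \frac{3 \left(-4 - -15\right)}{2 \left(11 - 15\right)} \left(-706\right) = \frac{3 \left(-4 + 15\right)}{2 \left(-4\right)} \left(-706\right) = \frac{3}{2} \left(- \frac{1}{4}\right) 11 \left(-706\right) = \left(- \frac{33}{8}\right) \left(-706\right) = \frac{11649}{4}$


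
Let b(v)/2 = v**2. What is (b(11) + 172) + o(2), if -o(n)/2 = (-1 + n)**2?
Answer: 412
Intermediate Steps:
o(n) = -2*(-1 + n)**2
b(v) = 2*v**2
(b(11) + 172) + o(2) = (2*11**2 + 172) - 2*(-1 + 2)**2 = (2*121 + 172) - 2*1**2 = (242 + 172) - 2*1 = 414 - 2 = 412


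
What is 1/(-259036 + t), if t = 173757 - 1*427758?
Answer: -1/513037 ≈ -1.9492e-6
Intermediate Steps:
t = -254001 (t = 173757 - 427758 = -254001)
1/(-259036 + t) = 1/(-259036 - 254001) = 1/(-513037) = -1/513037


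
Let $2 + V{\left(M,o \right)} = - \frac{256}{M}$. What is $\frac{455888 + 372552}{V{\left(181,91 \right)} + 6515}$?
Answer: $\frac{149947640}{1178597} \approx 127.23$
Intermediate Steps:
$V{\left(M,o \right)} = -2 - \frac{256}{M}$
$\frac{455888 + 372552}{V{\left(181,91 \right)} + 6515} = \frac{455888 + 372552}{\left(-2 - \frac{256}{181}\right) + 6515} = \frac{828440}{\left(-2 - \frac{256}{181}\right) + 6515} = \frac{828440}{- \frac{618}{181} + 6515} = \frac{828440}{\frac{1178597}{181}} = 828440 \cdot \frac{181}{1178597} = \frac{149947640}{1178597}$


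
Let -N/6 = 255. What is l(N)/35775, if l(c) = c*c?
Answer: 3468/53 ≈ 65.434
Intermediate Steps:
N = -1530 (N = -6*255 = -1530)
l(c) = c**2
l(N)/35775 = (-1530)**2/35775 = 2340900*(1/35775) = 3468/53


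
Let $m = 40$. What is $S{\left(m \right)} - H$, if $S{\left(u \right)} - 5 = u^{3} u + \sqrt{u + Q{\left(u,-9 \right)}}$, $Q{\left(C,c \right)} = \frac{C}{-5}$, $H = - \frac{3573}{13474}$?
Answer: $\frac{34493510943}{13474} + 4 \sqrt{2} \approx 2.56 \cdot 10^{6}$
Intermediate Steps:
$H = - \frac{3573}{13474}$ ($H = \left(-3573\right) \frac{1}{13474} = - \frac{3573}{13474} \approx -0.26518$)
$Q{\left(C,c \right)} = - \frac{C}{5}$ ($Q{\left(C,c \right)} = C \left(- \frac{1}{5}\right) = - \frac{C}{5}$)
$S{\left(u \right)} = 5 + u^{4} + \frac{2 \sqrt{5} \sqrt{u}}{5}$ ($S{\left(u \right)} = 5 + \left(u^{3} u + \sqrt{u - \frac{u}{5}}\right) = 5 + \left(u^{4} + \sqrt{\frac{4 u}{5}}\right) = 5 + \left(u^{4} + \frac{2 \sqrt{5} \sqrt{u}}{5}\right) = 5 + u^{4} + \frac{2 \sqrt{5} \sqrt{u}}{5}$)
$S{\left(m \right)} - H = \left(5 + 40^{4} + \frac{2 \sqrt{5} \sqrt{40}}{5}\right) - - \frac{3573}{13474} = \left(5 + 2560000 + \frac{2 \sqrt{5} \cdot 2 \sqrt{10}}{5}\right) + \frac{3573}{13474} = \left(5 + 2560000 + 4 \sqrt{2}\right) + \frac{3573}{13474} = \left(2560005 + 4 \sqrt{2}\right) + \frac{3573}{13474} = \frac{34493510943}{13474} + 4 \sqrt{2}$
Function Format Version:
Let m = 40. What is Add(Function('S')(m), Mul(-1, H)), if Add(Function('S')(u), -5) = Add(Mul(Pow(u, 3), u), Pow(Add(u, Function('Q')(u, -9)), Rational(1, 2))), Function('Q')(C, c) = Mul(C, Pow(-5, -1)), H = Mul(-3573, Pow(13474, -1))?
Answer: Add(Rational(34493510943, 13474), Mul(4, Pow(2, Rational(1, 2)))) ≈ 2.5600e+6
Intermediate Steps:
H = Rational(-3573, 13474) (H = Mul(-3573, Rational(1, 13474)) = Rational(-3573, 13474) ≈ -0.26518)
Function('Q')(C, c) = Mul(Rational(-1, 5), C) (Function('Q')(C, c) = Mul(C, Rational(-1, 5)) = Mul(Rational(-1, 5), C))
Function('S')(u) = Add(5, Pow(u, 4), Mul(Rational(2, 5), Pow(5, Rational(1, 2)), Pow(u, Rational(1, 2)))) (Function('S')(u) = Add(5, Add(Mul(Pow(u, 3), u), Pow(Add(u, Mul(Rational(-1, 5), u)), Rational(1, 2)))) = Add(5, Add(Pow(u, 4), Pow(Mul(Rational(4, 5), u), Rational(1, 2)))) = Add(5, Add(Pow(u, 4), Mul(Rational(2, 5), Pow(5, Rational(1, 2)), Pow(u, Rational(1, 2))))) = Add(5, Pow(u, 4), Mul(Rational(2, 5), Pow(5, Rational(1, 2)), Pow(u, Rational(1, 2)))))
Add(Function('S')(m), Mul(-1, H)) = Add(Add(5, Pow(40, 4), Mul(Rational(2, 5), Pow(5, Rational(1, 2)), Pow(40, Rational(1, 2)))), Mul(-1, Rational(-3573, 13474))) = Add(Add(5, 2560000, Mul(Rational(2, 5), Pow(5, Rational(1, 2)), Mul(2, Pow(10, Rational(1, 2))))), Rational(3573, 13474)) = Add(Add(5, 2560000, Mul(4, Pow(2, Rational(1, 2)))), Rational(3573, 13474)) = Add(Add(2560005, Mul(4, Pow(2, Rational(1, 2)))), Rational(3573, 13474)) = Add(Rational(34493510943, 13474), Mul(4, Pow(2, Rational(1, 2))))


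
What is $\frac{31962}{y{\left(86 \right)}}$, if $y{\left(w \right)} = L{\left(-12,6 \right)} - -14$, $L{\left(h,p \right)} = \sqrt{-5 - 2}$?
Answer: $\frac{63924}{29} - \frac{4566 i \sqrt{7}}{29} \approx 2204.3 - 416.57 i$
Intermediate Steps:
$L{\left(h,p \right)} = i \sqrt{7}$ ($L{\left(h,p \right)} = \sqrt{-7} = i \sqrt{7}$)
$y{\left(w \right)} = 14 + i \sqrt{7}$ ($y{\left(w \right)} = i \sqrt{7} - -14 = i \sqrt{7} + 14 = 14 + i \sqrt{7}$)
$\frac{31962}{y{\left(86 \right)}} = \frac{31962}{14 + i \sqrt{7}}$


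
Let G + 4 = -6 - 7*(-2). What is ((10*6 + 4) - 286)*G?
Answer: -888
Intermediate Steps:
G = 4 (G = -4 + (-6 - 7*(-2)) = -4 + (-6 + 14) = -4 + 8 = 4)
((10*6 + 4) - 286)*G = ((10*6 + 4) - 286)*4 = ((60 + 4) - 286)*4 = (64 - 286)*4 = -222*4 = -888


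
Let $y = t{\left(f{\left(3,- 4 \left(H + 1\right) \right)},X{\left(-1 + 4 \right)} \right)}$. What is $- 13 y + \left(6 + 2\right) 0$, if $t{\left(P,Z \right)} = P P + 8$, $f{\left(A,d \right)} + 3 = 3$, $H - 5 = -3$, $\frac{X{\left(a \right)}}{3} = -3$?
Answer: $-104$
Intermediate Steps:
$X{\left(a \right)} = -9$ ($X{\left(a \right)} = 3 \left(-3\right) = -9$)
$H = 2$ ($H = 5 - 3 = 2$)
$f{\left(A,d \right)} = 0$ ($f{\left(A,d \right)} = -3 + 3 = 0$)
$t{\left(P,Z \right)} = 8 + P^{2}$ ($t{\left(P,Z \right)} = P^{2} + 8 = 8 + P^{2}$)
$y = 8$ ($y = 8 + 0^{2} = 8 + 0 = 8$)
$- 13 y + \left(6 + 2\right) 0 = \left(-13\right) 8 + \left(6 + 2\right) 0 = -104 + 8 \cdot 0 = -104 + 0 = -104$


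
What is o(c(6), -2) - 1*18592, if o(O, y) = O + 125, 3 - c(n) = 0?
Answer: -18464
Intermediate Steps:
c(n) = 3 (c(n) = 3 - 1*0 = 3 + 0 = 3)
o(O, y) = 125 + O
o(c(6), -2) - 1*18592 = (125 + 3) - 1*18592 = 128 - 18592 = -18464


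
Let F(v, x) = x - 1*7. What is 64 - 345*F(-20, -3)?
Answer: 3514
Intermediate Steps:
F(v, x) = -7 + x (F(v, x) = x - 7 = -7 + x)
64 - 345*F(-20, -3) = 64 - 345*(-7 - 3) = 64 - 345*(-10) = 64 + 3450 = 3514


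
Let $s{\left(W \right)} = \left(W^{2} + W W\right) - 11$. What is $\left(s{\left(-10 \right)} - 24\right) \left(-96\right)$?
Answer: $-15840$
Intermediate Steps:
$s{\left(W \right)} = -11 + 2 W^{2}$ ($s{\left(W \right)} = \left(W^{2} + W^{2}\right) - 11 = 2 W^{2} - 11 = -11 + 2 W^{2}$)
$\left(s{\left(-10 \right)} - 24\right) \left(-96\right) = \left(\left(-11 + 2 \left(-10\right)^{2}\right) - 24\right) \left(-96\right) = \left(\left(-11 + 2 \cdot 100\right) - 24\right) \left(-96\right) = \left(\left(-11 + 200\right) - 24\right) \left(-96\right) = \left(189 - 24\right) \left(-96\right) = 165 \left(-96\right) = -15840$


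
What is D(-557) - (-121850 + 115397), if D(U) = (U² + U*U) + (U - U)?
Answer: 626951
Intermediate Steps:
D(U) = 2*U² (D(U) = (U² + U²) + 0 = 2*U² + 0 = 2*U²)
D(-557) - (-121850 + 115397) = 2*(-557)² - (-121850 + 115397) = 2*310249 - 1*(-6453) = 620498 + 6453 = 626951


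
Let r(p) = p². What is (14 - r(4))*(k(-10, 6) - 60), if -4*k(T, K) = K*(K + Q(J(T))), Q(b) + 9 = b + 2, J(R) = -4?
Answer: 105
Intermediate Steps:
Q(b) = -7 + b (Q(b) = -9 + (b + 2) = -9 + (2 + b) = -7 + b)
k(T, K) = -K*(-11 + K)/4 (k(T, K) = -K*(K + (-7 - 4))/4 = -K*(K - 11)/4 = -K*(-11 + K)/4)
(14 - r(4))*(k(-10, 6) - 60) = (14 - 1*4²)*((¼)*6*(11 - 1*6) - 60) = (14 - 1*16)*((¼)*6*(11 - 6) - 60) = (14 - 16)*((¼)*6*5 - 60) = -2*(15/2 - 60) = -2*(-105/2) = 105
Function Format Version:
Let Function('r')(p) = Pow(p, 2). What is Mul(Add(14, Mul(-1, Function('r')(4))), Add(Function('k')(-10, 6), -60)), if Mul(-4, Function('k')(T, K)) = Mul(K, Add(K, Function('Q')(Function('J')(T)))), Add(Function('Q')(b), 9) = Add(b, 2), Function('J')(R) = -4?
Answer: 105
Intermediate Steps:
Function('Q')(b) = Add(-7, b) (Function('Q')(b) = Add(-9, Add(b, 2)) = Add(-9, Add(2, b)) = Add(-7, b))
Function('k')(T, K) = Mul(Rational(-1, 4), K, Add(-11, K)) (Function('k')(T, K) = Mul(Rational(-1, 4), Mul(K, Add(K, Add(-7, -4)))) = Mul(Rational(-1, 4), Mul(K, Add(K, -11))) = Mul(Rational(-1, 4), Mul(K, Add(-11, K))) = Mul(Rational(-1, 4), K, Add(-11, K)))
Mul(Add(14, Mul(-1, Function('r')(4))), Add(Function('k')(-10, 6), -60)) = Mul(Add(14, Mul(-1, Pow(4, 2))), Add(Mul(Rational(1, 4), 6, Add(11, Mul(-1, 6))), -60)) = Mul(Add(14, Mul(-1, 16)), Add(Mul(Rational(1, 4), 6, Add(11, -6)), -60)) = Mul(Add(14, -16), Add(Mul(Rational(1, 4), 6, 5), -60)) = Mul(-2, Add(Rational(15, 2), -60)) = Mul(-2, Rational(-105, 2)) = 105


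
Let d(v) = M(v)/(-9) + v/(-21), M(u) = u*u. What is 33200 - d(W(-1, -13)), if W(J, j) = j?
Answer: 2092744/63 ≈ 33218.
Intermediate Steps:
M(u) = u²
d(v) = -v²/9 - v/21 (d(v) = v²/(-9) + v/(-21) = v²*(-⅑) + v*(-1/21) = -v²/9 - v/21)
33200 - d(W(-1, -13)) = 33200 - (-13)*(-3 - 7*(-13))/63 = 33200 - (-13)*(-3 + 91)/63 = 33200 - (-13)*88/63 = 33200 - 1*(-1144/63) = 33200 + 1144/63 = 2092744/63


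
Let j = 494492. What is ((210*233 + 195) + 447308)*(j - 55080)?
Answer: 218138617396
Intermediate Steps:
((210*233 + 195) + 447308)*(j - 55080) = ((210*233 + 195) + 447308)*(494492 - 55080) = ((48930 + 195) + 447308)*439412 = (49125 + 447308)*439412 = 496433*439412 = 218138617396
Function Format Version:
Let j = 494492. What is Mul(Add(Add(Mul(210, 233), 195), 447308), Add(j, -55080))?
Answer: 218138617396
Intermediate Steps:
Mul(Add(Add(Mul(210, 233), 195), 447308), Add(j, -55080)) = Mul(Add(Add(Mul(210, 233), 195), 447308), Add(494492, -55080)) = Mul(Add(Add(48930, 195), 447308), 439412) = Mul(Add(49125, 447308), 439412) = Mul(496433, 439412) = 218138617396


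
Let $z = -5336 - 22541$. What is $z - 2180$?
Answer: $-30057$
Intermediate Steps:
$z = -27877$
$z - 2180 = -27877 - 2180 = -30057$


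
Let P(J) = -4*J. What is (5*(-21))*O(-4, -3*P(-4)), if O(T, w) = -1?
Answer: 105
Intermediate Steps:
(5*(-21))*O(-4, -3*P(-4)) = (5*(-21))*(-1) = -105*(-1) = 105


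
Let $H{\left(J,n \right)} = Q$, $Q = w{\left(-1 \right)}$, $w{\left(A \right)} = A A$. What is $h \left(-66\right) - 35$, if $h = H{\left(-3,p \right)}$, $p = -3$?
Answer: $-101$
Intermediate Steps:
$w{\left(A \right)} = A^{2}$
$Q = 1$ ($Q = \left(-1\right)^{2} = 1$)
$H{\left(J,n \right)} = 1$
$h = 1$
$h \left(-66\right) - 35 = 1 \left(-66\right) - 35 = -66 - 35 = -101$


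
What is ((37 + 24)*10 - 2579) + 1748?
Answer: -221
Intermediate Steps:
((37 + 24)*10 - 2579) + 1748 = (61*10 - 2579) + 1748 = (610 - 2579) + 1748 = -1969 + 1748 = -221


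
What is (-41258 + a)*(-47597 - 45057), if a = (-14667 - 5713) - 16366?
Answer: 7227382616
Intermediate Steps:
a = -36746 (a = -20380 - 16366 = -36746)
(-41258 + a)*(-47597 - 45057) = (-41258 - 36746)*(-47597 - 45057) = -78004*(-92654) = 7227382616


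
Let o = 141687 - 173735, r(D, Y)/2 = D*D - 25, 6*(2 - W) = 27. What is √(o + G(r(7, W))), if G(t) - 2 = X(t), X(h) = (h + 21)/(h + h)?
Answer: I*√2050898/8 ≈ 179.01*I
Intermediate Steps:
W = -5/2 (W = 2 - ⅙*27 = 2 - 9/2 = -5/2 ≈ -2.5000)
r(D, Y) = -50 + 2*D² (r(D, Y) = 2*(D*D - 25) = 2*(D² - 25) = 2*(-25 + D²) = -50 + 2*D²)
X(h) = (21 + h)/(2*h) (X(h) = (21 + h)/((2*h)) = (21 + h)*(1/(2*h)) = (21 + h)/(2*h))
o = -32048
G(t) = 2 + (21 + t)/(2*t)
√(o + G(r(7, W))) = √(-32048 + (21 + 5*(-50 + 2*7²))/(2*(-50 + 2*7²))) = √(-32048 + (21 + 5*(-50 + 2*49))/(2*(-50 + 2*49))) = √(-32048 + (21 + 5*(-50 + 98))/(2*(-50 + 98))) = √(-32048 + (½)*(21 + 5*48)/48) = √(-32048 + (½)*(1/48)*(21 + 240)) = √(-32048 + (½)*(1/48)*261) = √(-32048 + 87/32) = √(-1025449/32) = I*√2050898/8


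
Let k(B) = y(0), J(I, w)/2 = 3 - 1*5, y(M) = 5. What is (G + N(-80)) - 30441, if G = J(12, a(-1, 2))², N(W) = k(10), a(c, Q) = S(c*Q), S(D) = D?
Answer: -30420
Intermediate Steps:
a(c, Q) = Q*c (a(c, Q) = c*Q = Q*c)
J(I, w) = -4 (J(I, w) = 2*(3 - 1*5) = 2*(3 - 5) = 2*(-2) = -4)
k(B) = 5
N(W) = 5
G = 16 (G = (-4)² = 16)
(G + N(-80)) - 30441 = (16 + 5) - 30441 = 21 - 30441 = -30420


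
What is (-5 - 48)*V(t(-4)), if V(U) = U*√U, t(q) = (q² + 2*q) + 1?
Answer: -1431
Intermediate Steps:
t(q) = 1 + q² + 2*q
V(U) = U^(3/2)
(-5 - 48)*V(t(-4)) = (-5 - 48)*(1 + (-4)² + 2*(-4))^(3/2) = -53*(1 + 16 - 8)^(3/2) = -53*9^(3/2) = -53*27 = -1431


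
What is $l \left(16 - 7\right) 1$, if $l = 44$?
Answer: $396$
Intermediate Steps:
$l \left(16 - 7\right) 1 = 44 \left(16 - 7\right) 1 = 44 \cdot 9 \cdot 1 = 396 \cdot 1 = 396$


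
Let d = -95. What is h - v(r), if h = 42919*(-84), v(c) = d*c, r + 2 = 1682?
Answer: -3445596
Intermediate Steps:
r = 1680 (r = -2 + 1682 = 1680)
v(c) = -95*c
h = -3605196
h - v(r) = -3605196 - (-95)*1680 = -3605196 - 1*(-159600) = -3605196 + 159600 = -3445596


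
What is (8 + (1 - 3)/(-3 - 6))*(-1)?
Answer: -74/9 ≈ -8.2222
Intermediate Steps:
(8 + (1 - 3)/(-3 - 6))*(-1) = (8 - 2/(-9))*(-1) = (8 - 2*(-⅑))*(-1) = (8 + 2/9)*(-1) = (74/9)*(-1) = -74/9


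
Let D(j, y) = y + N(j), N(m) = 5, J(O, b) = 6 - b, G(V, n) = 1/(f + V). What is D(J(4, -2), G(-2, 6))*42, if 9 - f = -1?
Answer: 861/4 ≈ 215.25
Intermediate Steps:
f = 10 (f = 9 - 1*(-1) = 9 + 1 = 10)
G(V, n) = 1/(10 + V)
D(j, y) = 5 + y (D(j, y) = y + 5 = 5 + y)
D(J(4, -2), G(-2, 6))*42 = (5 + 1/(10 - 2))*42 = (5 + 1/8)*42 = (5 + ⅛)*42 = (41/8)*42 = 861/4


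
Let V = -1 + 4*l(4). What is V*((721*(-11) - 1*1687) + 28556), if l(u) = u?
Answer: 284070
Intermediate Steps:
V = 15 (V = -1 + 4*4 = -1 + 16 = 15)
V*((721*(-11) - 1*1687) + 28556) = 15*((721*(-11) - 1*1687) + 28556) = 15*((-7931 - 1687) + 28556) = 15*(-9618 + 28556) = 15*18938 = 284070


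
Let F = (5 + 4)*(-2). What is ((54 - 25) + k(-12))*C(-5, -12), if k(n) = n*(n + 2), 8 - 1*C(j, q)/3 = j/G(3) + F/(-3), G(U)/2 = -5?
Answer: 1341/2 ≈ 670.50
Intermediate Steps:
G(U) = -10 (G(U) = 2*(-5) = -10)
F = -18 (F = 9*(-2) = -18)
C(j, q) = 6 + 3*j/10 (C(j, q) = 24 - 3*(j/(-10) - 18/(-3)) = 24 - 3*(j*(-1/10) - 18*(-1/3)) = 24 - 3*(-j/10 + 6) = 24 - 3*(6 - j/10) = 24 + (-18 + 3*j/10) = 6 + 3*j/10)
k(n) = n*(2 + n)
((54 - 25) + k(-12))*C(-5, -12) = ((54 - 25) - 12*(2 - 12))*(6 + (3/10)*(-5)) = (29 - 12*(-10))*(6 - 3/2) = (29 + 120)*(9/2) = 149*(9/2) = 1341/2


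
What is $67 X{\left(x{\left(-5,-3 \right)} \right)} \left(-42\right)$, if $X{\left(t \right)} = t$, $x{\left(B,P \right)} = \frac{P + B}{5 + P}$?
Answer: $11256$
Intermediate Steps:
$x{\left(B,P \right)} = \frac{B + P}{5 + P}$
$67 X{\left(x{\left(-5,-3 \right)} \right)} \left(-42\right) = 67 \frac{-5 - 3}{5 - 3} \left(-42\right) = 67 \cdot \frac{1}{2} \left(-8\right) \left(-42\right) = 67 \left(-4\right) \left(-42\right) = \left(-268\right) \left(-42\right) = 11256$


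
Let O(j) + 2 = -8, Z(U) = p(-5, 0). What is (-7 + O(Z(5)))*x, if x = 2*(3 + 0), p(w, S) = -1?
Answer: -102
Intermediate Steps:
Z(U) = -1
O(j) = -10 (O(j) = -2 - 8 = -10)
x = 6 (x = 2*3 = 6)
(-7 + O(Z(5)))*x = (-7 - 10)*6 = -17*6 = -102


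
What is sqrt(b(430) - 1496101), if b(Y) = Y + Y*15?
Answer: 3*I*sqrt(165469) ≈ 1220.3*I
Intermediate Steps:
b(Y) = 16*Y (b(Y) = Y + 15*Y = 16*Y)
sqrt(b(430) - 1496101) = sqrt(16*430 - 1496101) = sqrt(6880 - 1496101) = sqrt(-1489221) = 3*I*sqrt(165469)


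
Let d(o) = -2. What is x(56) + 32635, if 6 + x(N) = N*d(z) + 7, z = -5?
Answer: 32524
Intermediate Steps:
x(N) = 1 - 2*N (x(N) = -6 + (N*(-2) + 7) = -6 + (-2*N + 7) = -6 + (7 - 2*N) = 1 - 2*N)
x(56) + 32635 = (1 - 2*56) + 32635 = (1 - 112) + 32635 = -111 + 32635 = 32524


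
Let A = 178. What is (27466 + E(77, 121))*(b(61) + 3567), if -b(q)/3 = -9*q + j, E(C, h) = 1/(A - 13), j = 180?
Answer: 7060686178/55 ≈ 1.2838e+8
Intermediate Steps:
E(C, h) = 1/165 (E(C, h) = 1/(178 - 13) = 1/165)
b(q) = -540 + 27*q (b(q) = -3*(-9*q + 180) = -3*(180 - 9*q) = -540 + 27*q)
(27466 + E(77, 121))*(b(61) + 3567) = (27466 + 1/165)*((-540 + 27*61) + 3567) = 4531891*((-540 + 1647) + 3567)/165 = 4531891*(1107 + 3567)/165 = (4531891/165)*4674 = 7060686178/55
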